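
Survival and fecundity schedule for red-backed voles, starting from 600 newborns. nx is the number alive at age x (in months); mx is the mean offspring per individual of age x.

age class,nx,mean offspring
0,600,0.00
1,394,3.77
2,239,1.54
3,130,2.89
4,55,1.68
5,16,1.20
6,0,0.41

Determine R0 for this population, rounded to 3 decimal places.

lx = nx/n0 = nx/600: 1, 0.65667…, 0.39833…, 0.21667…, 0.09167…, 0.02667…, 0
lx·mx by age: 0, 2.475633…, 0.613433…, 0.626167…, 0.154…, 0.032…, 0
R0 = Σ lx·mx = 3.901233… → 3.901

3.901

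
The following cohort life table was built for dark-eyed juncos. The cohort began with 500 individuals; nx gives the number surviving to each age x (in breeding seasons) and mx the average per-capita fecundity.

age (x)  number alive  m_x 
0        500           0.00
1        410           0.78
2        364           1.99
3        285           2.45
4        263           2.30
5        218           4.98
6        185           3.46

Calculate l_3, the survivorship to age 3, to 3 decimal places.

l_3 = n_3/n_0 = 285/500 = 0.57 → 0.570

0.570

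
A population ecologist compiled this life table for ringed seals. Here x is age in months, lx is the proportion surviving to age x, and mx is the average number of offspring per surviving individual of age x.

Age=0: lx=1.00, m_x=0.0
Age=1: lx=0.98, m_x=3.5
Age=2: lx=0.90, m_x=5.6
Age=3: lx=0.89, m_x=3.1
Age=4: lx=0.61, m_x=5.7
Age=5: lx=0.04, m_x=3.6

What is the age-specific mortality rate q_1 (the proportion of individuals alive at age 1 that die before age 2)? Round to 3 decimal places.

q_1 = (l_1 − l_2) / l_1 = (0.98 − 0.9) / 0.98
     = 0.08 / 0.98 = 0.081633… → 0.082

0.082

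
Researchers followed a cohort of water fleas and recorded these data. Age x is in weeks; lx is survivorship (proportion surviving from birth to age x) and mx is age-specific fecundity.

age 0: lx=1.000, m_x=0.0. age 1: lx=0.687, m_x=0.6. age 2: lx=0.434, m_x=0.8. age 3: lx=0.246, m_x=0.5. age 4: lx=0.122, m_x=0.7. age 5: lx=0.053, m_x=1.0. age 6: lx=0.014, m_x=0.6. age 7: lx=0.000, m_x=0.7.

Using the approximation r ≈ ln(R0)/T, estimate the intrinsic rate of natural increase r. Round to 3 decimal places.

0.014

R0 = Σ lx·mx = 0 + 0.4122 + 0.3472 + 0.123 + 0.0854 + 0.053 + 0.0084 + 0 = 1.0292
Σ x·lx·mx = 2.1326; T = 2.1326/1.0292 = 2.07209…
r ≈ ln(R0)/T = ln(1.0292)/2.07209… = 0.01389… → 0.014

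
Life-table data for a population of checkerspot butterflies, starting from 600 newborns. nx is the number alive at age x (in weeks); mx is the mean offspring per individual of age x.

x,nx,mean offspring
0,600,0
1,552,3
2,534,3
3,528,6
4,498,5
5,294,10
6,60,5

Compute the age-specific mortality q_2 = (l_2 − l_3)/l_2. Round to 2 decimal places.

0.01

lx = nx/n0 = nx/600: 1, 0.92, 0.89, 0.88, 0.83, 0.49, 0.1
q_2 = (l_2 − l_3) / l_2 = (0.89 − 0.88) / 0.89
     = 0.01 / 0.89 = 0.011236… → 0.01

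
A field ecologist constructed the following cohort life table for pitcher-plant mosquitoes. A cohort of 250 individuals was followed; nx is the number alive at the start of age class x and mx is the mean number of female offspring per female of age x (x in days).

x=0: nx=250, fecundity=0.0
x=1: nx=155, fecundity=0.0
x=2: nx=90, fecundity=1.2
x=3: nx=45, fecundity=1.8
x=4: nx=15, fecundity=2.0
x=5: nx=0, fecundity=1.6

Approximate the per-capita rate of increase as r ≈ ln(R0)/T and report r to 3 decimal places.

-0.050

lx = nx/n0 = nx/250: 1, 0.62, 0.36, 0.18, 0.06, 0
R0 = Σ lx·mx = 0 + 0 + 0.432 + 0.324 + 0.12 + 0 = 0.876
Σ x·lx·mx = 2.316; T = 2.316/0.876 = 2.64384…
r ≈ ln(R0)/T = ln(0.876)/2.64384… = -0.05007… → -0.050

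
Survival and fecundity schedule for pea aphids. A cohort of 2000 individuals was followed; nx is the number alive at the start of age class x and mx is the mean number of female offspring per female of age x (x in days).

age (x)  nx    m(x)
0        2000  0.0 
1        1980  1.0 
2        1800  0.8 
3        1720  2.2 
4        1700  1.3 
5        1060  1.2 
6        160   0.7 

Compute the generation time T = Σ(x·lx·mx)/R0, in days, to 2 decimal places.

lx = nx/n0 = nx/2000: 1, 0.99, 0.9, 0.86, 0.85, 0.53, 0.08
lx·mx: 0, 0.99, 0.72, 1.892, 1.105, 0.636, 0.056 → R0 = 5.399
x·lx·mx: 0, 0.99, 1.44, 5.676, 4.42, 3.18, 0.336 → Σ = 16.042
T = 16.042 / 5.399 = 2.971291… → 2.97

2.97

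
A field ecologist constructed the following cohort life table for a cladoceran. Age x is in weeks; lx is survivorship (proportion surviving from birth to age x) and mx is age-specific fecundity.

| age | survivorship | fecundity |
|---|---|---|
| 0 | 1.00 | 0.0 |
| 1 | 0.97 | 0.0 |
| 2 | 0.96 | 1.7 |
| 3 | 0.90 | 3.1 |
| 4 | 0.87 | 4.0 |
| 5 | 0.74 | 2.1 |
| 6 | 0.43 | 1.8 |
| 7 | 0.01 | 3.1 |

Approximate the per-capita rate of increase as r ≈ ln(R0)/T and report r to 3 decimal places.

0.626

R0 = Σ lx·mx = 0 + 0 + 1.632 + 2.79 + 3.48 + 1.554 + 0.774 + 0.031 = 10.261
Σ x·lx·mx = 38.185; T = 38.185/10.261 = 3.72137…
r ≈ ln(R0)/T = ln(10.261)/3.72137… = 0.62567… → 0.626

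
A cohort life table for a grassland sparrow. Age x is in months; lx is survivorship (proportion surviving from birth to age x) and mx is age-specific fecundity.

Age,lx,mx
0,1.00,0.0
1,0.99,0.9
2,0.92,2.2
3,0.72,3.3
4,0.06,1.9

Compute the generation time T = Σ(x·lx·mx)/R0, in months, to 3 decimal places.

2.317

lx·mx: 0, 0.891, 2.024, 2.376, 0.114 → R0 = 5.405
x·lx·mx: 0, 0.891, 4.048, 7.128, 0.456 → Σ = 12.523
T = 12.523 / 5.405 = 2.316929… → 2.317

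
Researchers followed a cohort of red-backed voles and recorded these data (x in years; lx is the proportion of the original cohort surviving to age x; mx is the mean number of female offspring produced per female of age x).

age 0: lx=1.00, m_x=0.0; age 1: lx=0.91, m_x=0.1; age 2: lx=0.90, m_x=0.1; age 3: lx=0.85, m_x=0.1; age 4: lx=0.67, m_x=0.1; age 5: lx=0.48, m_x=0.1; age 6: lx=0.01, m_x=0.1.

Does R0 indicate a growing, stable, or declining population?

declining

R0 = Σ lx·mx = 0 + 0.091 + 0.09 + 0.085 + 0.067 + 0.048 + 0.001 = 0.382
R0 < 1, so the population is declining.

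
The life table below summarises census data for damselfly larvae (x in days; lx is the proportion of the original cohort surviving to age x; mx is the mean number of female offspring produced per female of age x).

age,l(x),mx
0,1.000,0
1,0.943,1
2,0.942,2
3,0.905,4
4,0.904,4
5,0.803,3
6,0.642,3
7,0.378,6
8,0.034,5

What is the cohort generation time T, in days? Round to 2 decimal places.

4.21

lx·mx: 0, 0.943, 1.884, 3.62, 3.616, 2.409, 1.926, 2.268, 0.17 → R0 = 16.836
x·lx·mx: 0, 0.943, 3.768, 10.86, 14.464, 12.045, 11.556, 15.876, 1.36 → Σ = 70.872
T = 70.872 / 16.836 = 4.209551… → 4.21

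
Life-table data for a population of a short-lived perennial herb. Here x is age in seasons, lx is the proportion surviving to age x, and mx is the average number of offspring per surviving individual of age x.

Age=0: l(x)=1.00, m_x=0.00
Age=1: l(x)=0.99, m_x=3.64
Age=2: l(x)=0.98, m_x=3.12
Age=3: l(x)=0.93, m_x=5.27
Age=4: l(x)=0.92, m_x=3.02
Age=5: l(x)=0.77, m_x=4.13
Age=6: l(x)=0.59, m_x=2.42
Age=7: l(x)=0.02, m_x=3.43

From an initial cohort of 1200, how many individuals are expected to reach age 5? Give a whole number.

Expected survivors = N0 · l_5 = 1200 × 0.77 = 924 → 924

924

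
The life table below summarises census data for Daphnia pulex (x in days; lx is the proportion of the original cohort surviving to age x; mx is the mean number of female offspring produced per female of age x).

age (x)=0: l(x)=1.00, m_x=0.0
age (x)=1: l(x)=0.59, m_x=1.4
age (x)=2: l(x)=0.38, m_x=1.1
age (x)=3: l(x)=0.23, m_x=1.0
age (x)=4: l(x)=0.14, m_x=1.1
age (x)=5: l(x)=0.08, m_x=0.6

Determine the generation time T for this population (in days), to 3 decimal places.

1.914

lx·mx: 0, 0.826, 0.418, 0.23, 0.154, 0.048 → R0 = 1.676
x·lx·mx: 0, 0.826, 0.836, 0.69, 0.616, 0.24 → Σ = 3.208
T = 3.208 / 1.676 = 1.914081… → 1.914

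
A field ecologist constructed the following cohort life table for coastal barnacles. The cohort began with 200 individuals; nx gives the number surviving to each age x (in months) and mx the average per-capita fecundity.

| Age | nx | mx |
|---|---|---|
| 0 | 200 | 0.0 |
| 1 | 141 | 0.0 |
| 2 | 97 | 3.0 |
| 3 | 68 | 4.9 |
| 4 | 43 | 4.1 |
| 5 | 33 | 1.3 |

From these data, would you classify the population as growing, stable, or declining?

lx = nx/n0 = nx/200: 1, 0.705, 0.485, 0.34, 0.215, 0.165
R0 = Σ lx·mx = 0 + 0 + 1.455 + 1.666 + 0.8815 + 0.2145 = 4.217
R0 > 1, so the population is growing.

growing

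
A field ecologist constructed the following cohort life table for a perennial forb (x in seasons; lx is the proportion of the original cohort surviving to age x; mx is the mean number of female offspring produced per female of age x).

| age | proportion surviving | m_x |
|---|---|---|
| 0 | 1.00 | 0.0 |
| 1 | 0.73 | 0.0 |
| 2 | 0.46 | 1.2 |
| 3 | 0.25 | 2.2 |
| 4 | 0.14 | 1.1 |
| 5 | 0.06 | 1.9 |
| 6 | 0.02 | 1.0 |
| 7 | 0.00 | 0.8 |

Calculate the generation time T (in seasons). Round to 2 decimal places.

2.92

lx·mx: 0, 0, 0.552, 0.55, 0.154, 0.114, 0.02, 0 → R0 = 1.39
x·lx·mx: 0, 0, 1.104, 1.65, 0.616, 0.57, 0.12, 0 → Σ = 4.06
T = 4.06 / 1.39 = 2.920863… → 2.92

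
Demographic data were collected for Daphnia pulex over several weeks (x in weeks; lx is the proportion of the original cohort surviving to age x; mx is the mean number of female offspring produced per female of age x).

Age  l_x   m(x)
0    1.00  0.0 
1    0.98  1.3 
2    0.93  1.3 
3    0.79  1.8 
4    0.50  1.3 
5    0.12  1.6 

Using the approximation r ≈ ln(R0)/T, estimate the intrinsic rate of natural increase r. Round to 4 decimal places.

0.6419

R0 = Σ lx·mx = 0 + 1.274 + 1.209 + 1.422 + 0.65 + 0.192 = 4.747
Σ x·lx·mx = 11.518; T = 11.518/4.747 = 2.42637…
r ≈ ln(R0)/T = ln(4.747)/2.42637… = 0.641909… → 0.6419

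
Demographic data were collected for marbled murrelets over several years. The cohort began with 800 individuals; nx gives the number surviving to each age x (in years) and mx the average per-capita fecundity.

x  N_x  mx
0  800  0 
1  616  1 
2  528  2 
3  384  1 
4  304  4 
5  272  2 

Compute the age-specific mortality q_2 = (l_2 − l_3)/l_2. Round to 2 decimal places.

0.27

lx = nx/n0 = nx/800: 1, 0.77, 0.66, 0.48, 0.38, 0.34
q_2 = (l_2 − l_3) / l_2 = (0.66 − 0.48) / 0.66
     = 0.18 / 0.66 = 0.272727… → 0.27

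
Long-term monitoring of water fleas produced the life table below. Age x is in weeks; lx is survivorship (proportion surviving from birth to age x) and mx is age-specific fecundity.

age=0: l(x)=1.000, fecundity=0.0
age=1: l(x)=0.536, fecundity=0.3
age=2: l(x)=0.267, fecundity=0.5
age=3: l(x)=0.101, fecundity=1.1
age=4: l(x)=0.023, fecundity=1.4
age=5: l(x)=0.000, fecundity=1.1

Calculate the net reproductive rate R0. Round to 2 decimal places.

0.44

lx·mx by age: 0, 0.1608, 0.1335, 0.1111, 0.0322, 0
R0 = Σ lx·mx = 0.4376 → 0.44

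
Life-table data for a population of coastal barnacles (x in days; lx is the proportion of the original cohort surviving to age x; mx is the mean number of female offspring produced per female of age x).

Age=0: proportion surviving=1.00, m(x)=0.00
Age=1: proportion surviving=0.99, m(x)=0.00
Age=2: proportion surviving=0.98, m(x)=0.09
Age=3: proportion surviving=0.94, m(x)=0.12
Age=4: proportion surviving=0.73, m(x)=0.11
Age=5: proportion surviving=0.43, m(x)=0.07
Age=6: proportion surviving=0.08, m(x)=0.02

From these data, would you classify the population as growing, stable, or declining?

R0 = Σ lx·mx = 0 + 0 + 0.0882 + 0.1128 + 0.0803 + 0.0301 + 0.0016 = 0.313
R0 < 1, so the population is declining.

declining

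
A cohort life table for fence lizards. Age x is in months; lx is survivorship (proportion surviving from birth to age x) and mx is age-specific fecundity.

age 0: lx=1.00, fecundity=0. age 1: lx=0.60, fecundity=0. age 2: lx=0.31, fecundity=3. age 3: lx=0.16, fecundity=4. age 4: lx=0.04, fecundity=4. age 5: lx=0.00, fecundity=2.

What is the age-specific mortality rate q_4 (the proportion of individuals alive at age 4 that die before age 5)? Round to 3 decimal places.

q_4 = (l_4 − l_5) / l_4 = (0.04 − 0) / 0.04
     = 0.04 / 0.04 = 1 → 1.000

1.000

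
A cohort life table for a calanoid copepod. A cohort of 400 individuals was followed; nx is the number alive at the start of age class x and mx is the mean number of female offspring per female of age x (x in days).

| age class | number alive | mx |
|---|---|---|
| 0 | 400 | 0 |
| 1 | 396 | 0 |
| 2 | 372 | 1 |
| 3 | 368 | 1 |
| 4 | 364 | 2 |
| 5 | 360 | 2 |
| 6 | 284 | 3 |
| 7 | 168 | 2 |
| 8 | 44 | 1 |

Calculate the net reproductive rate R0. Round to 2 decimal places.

lx = nx/n0 = nx/400: 1, 0.99, 0.93, 0.92, 0.91, 0.9, 0.71, 0.42, 0.11
lx·mx by age: 0, 0, 0.93, 0.92, 1.82, 1.8, 2.13, 0.84, 0.11
R0 = Σ lx·mx = 8.55 → 8.55

8.55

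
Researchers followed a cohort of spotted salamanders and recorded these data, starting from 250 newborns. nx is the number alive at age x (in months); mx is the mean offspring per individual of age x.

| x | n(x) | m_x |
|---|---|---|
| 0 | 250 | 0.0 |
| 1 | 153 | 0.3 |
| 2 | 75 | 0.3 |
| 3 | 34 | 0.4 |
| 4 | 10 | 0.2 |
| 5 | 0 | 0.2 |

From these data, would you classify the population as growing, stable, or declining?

declining

lx = nx/n0 = nx/250: 1, 0.612, 0.3, 0.136, 0.04, 0
R0 = Σ lx·mx = 0 + 0.1836 + 0.09 + 0.0544 + 0.008 + 0 = 0.336
R0 < 1, so the population is declining.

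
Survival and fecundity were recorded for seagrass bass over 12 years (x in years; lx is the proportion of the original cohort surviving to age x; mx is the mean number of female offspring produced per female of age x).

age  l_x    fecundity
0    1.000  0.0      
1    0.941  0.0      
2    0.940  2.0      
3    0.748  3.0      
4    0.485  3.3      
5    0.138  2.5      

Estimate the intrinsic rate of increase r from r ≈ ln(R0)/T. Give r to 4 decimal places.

0.5878

R0 = Σ lx·mx = 0 + 0 + 1.88 + 2.244 + 1.6005 + 0.345 = 6.0695
Σ x·lx·mx = 18.619; T = 18.619/6.0695 = 3.06763…
r ≈ ln(R0)/T = ln(6.0695)/3.06763… = 0.58784… → 0.5878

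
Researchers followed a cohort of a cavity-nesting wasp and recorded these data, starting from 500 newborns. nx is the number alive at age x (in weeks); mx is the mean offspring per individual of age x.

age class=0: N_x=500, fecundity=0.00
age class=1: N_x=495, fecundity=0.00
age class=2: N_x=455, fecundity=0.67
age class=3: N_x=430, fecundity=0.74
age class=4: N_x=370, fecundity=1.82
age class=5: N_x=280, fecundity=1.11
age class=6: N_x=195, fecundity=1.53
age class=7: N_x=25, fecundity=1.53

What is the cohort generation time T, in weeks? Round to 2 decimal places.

lx = nx/n0 = nx/500: 1, 0.99, 0.91, 0.86, 0.74, 0.56, 0.39, 0.05
lx·mx: 0, 0, 0.6097, 0.6364, 1.3468, 0.6216, 0.5967, 0.0765 → R0 = 3.8877
x·lx·mx: 0, 0, 1.2194, 1.9092, 5.3872, 3.108, 3.5802, 0.5355 → Σ = 15.7395
T = 15.7395 / 3.8877 = 4.048538… → 4.05

4.05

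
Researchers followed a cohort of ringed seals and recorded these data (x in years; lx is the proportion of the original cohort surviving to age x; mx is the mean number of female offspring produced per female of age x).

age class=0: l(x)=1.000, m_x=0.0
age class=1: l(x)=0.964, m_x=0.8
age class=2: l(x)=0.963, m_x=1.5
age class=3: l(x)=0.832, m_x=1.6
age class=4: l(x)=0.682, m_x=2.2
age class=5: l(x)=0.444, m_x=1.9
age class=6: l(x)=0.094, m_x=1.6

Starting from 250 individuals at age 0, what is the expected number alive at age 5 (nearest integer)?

Expected survivors = N0 · l_5 = 250 × 0.444 = 111 → 111

111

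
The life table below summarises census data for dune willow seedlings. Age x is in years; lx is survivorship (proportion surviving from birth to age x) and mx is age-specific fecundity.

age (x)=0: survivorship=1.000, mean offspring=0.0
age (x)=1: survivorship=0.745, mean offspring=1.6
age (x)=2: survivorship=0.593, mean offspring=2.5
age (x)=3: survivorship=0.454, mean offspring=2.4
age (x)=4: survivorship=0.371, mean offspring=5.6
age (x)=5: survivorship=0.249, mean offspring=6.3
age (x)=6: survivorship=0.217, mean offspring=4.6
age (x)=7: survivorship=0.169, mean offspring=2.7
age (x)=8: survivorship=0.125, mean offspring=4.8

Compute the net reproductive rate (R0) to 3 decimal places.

9.465

lx·mx by age: 0, 1.192, 1.4825, 1.0896, 2.0776, 1.5687, 0.9982, 0.4563, 0.6
R0 = Σ lx·mx = 9.4649 → 9.465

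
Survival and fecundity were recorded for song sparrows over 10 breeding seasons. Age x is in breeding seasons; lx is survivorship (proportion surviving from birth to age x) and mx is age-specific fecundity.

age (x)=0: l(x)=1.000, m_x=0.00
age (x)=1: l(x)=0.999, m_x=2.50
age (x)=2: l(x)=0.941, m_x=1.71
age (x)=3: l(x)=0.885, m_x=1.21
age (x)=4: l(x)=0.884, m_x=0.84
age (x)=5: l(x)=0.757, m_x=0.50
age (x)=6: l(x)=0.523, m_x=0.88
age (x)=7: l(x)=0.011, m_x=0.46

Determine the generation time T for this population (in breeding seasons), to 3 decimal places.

lx·mx: 0, 2.4975, 1.60911, 1.07085, 0.74256, 0.3785, 0.46024, 0.00506 → R0 = 6.76382
x·lx·mx: 0, 2.4975, 3.21822, 3.21255, 2.97024, 1.8925, 2.76144, 0.03542 → Σ = 16.58787
T = 16.58787 / 6.76382 = 2.452441… → 2.452

2.452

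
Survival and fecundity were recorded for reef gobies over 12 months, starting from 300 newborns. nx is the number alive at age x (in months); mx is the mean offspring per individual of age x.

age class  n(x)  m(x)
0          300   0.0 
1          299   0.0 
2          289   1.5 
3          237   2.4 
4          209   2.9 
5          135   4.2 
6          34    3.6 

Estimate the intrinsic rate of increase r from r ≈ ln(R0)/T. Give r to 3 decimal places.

0.546

lx = nx/n0 = nx/300: 1, 0.99667…, 0.96333…, 0.79, 0.69667…, 0.45, 0.11333…
R0 = Σ lx·mx = 0 + 0 + 1.445… + 1.896 + 2.02033… + 1.89 + 0.408… = 7.659333…
Σ x·lx·mx = 28.557333…; T = 28.557333…/7.659333… = 3.72844…
r ≈ ln(R0)/T = ln(7.659333…)/3.72844… = 0.54605… → 0.546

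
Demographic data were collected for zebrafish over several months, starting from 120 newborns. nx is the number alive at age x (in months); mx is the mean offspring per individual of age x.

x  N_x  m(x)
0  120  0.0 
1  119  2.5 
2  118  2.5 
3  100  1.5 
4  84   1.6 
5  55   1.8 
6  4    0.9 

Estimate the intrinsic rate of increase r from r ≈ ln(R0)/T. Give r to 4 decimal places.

lx = nx/n0 = nx/120: 1, 0.99167…, 0.98333…, 0.83333…, 0.7, 0.45833…, 0.03333…
R0 = Σ lx·mx = 0 + 2.47917… + 2.45833… + 1.25… + 1.12 + 0.825… + 0.03… = 8.1625…
Σ x·lx·mx = 19.930833…; T = 19.930833…/8.1625… = 2.44176…
r ≈ ln(R0)/T = ln(8.1625…)/2.44176… = 0.859853… → 0.8599

0.8599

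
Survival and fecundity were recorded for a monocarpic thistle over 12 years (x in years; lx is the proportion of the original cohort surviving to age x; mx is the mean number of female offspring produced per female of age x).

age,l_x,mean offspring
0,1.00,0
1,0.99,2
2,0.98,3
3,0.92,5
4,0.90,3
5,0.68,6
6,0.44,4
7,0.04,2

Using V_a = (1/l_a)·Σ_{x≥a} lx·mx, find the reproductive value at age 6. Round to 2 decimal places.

4.18

lx·mx for x ≥ 6: 1.76, 0.08 → sum = 1.84
V_6 = 1.84 / l_6 = 1.84 / 0.44 = 4.181818… → 4.18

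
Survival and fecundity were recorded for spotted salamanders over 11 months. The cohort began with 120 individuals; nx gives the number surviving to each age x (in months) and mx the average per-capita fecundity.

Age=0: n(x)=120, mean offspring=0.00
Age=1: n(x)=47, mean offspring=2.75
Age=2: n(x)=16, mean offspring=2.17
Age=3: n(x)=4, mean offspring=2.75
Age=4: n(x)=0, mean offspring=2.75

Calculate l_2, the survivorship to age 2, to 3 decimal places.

l_2 = n_2/n_0 = 16/120 = 0.133333… → 0.133

0.133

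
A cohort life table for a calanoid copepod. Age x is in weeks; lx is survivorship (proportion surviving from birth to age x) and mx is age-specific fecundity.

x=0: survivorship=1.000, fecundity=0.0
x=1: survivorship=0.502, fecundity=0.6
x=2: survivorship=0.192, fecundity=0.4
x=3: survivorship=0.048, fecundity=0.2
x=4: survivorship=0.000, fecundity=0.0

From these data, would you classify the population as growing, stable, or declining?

declining

R0 = Σ lx·mx = 0 + 0.3012 + 0.0768 + 0.0096 + 0 = 0.3876
R0 < 1, so the population is declining.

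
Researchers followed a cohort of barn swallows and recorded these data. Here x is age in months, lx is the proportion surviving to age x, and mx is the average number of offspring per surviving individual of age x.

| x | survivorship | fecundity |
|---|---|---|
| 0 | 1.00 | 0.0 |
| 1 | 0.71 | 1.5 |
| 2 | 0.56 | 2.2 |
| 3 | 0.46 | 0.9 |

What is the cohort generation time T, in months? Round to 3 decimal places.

1.760

lx·mx: 0, 1.065, 1.232, 0.414 → R0 = 2.711
x·lx·mx: 0, 1.065, 2.464, 1.242 → Σ = 4.771
T = 4.771 / 2.711 = 1.759867… → 1.760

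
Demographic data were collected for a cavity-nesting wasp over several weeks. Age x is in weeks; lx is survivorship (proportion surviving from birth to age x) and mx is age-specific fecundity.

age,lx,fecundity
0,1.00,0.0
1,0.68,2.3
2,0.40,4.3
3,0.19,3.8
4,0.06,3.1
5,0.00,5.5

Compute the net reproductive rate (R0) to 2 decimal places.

4.19

lx·mx by age: 0, 1.564, 1.72, 0.722, 0.186, 0
R0 = Σ lx·mx = 4.192 → 4.19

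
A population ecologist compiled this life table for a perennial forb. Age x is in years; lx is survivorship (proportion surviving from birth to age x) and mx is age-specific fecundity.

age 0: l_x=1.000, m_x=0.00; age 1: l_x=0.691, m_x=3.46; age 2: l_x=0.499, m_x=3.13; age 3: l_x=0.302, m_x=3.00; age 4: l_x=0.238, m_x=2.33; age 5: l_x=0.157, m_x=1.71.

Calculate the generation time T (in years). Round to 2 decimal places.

2.08

lx·mx: 0, 2.39086, 1.56187, 0.906, 0.55454, 0.26847 → R0 = 5.68174
x·lx·mx: 0, 2.39086, 3.12374, 2.718, 2.21816, 1.34235 → Σ = 11.79311
T = 11.79311 / 5.68174 = 2.075616… → 2.08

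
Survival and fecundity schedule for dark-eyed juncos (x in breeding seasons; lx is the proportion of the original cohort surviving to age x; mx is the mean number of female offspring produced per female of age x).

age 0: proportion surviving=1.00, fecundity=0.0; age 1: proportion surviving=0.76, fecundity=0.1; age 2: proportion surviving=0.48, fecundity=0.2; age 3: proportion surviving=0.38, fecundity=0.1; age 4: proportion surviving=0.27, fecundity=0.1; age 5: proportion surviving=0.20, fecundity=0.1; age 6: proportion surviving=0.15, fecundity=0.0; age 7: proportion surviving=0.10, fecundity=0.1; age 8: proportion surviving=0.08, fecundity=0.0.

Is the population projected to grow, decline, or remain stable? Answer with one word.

declining

R0 = Σ lx·mx = 0 + 0.076 + 0.096 + 0.038 + 0.027 + 0.02 + 0 + 0.01 + 0 = 0.267
R0 < 1, so the population is declining.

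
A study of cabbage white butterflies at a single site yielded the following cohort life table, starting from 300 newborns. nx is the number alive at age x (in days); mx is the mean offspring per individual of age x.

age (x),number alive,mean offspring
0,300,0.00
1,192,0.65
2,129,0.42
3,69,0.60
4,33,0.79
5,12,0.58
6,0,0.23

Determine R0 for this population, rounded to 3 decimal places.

lx = nx/n0 = nx/300: 1, 0.64, 0.43, 0.23, 0.11, 0.04, 0
lx·mx by age: 0, 0.416, 0.1806, 0.138, 0.0869, 0.0232, 0
R0 = Σ lx·mx = 0.8447 → 0.845

0.845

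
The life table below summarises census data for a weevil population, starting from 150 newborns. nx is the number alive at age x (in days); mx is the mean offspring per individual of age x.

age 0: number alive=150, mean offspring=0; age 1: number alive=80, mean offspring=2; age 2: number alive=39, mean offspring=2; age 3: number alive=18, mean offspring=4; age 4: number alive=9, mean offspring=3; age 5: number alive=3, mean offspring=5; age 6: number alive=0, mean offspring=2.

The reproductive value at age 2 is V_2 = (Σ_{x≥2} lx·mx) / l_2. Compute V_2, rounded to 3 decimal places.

4.923

lx = nx/n0 = nx/150: 1, 0.53333…, 0.26, 0.12, 0.06, 0.02, 0
lx·mx for x ≥ 2: 0.52, 0.48, 0.18, 0.1, 0 → sum = 1.28
V_2 = 1.28 / l_2 = 1.28 / 0.26 = 4.923077… → 4.923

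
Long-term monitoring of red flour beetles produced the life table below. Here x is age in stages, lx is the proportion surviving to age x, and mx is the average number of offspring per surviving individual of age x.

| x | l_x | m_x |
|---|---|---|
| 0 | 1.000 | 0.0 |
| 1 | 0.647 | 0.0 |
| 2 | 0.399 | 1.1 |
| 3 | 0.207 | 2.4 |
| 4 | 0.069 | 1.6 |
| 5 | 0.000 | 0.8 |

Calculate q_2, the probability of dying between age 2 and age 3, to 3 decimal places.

0.481

q_2 = (l_2 − l_3) / l_2 = (0.399 − 0.207) / 0.399
     = 0.192 / 0.399 = 0.481203… → 0.481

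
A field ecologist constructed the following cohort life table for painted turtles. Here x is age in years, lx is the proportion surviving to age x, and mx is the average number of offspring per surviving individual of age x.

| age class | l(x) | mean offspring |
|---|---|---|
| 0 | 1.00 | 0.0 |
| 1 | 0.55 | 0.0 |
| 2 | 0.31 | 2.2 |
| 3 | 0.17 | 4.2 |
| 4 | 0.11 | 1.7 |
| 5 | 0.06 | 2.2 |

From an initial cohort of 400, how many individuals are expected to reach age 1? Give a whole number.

220

Expected survivors = N0 · l_1 = 400 × 0.55 = 220 → 220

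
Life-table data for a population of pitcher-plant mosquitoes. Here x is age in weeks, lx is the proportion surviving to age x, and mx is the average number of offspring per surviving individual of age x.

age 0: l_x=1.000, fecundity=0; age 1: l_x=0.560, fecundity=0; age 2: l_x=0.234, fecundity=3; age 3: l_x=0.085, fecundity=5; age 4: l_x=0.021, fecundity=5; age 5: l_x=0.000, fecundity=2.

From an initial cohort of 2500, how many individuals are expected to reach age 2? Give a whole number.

Expected survivors = N0 · l_2 = 2500 × 0.234 = 585 → 585

585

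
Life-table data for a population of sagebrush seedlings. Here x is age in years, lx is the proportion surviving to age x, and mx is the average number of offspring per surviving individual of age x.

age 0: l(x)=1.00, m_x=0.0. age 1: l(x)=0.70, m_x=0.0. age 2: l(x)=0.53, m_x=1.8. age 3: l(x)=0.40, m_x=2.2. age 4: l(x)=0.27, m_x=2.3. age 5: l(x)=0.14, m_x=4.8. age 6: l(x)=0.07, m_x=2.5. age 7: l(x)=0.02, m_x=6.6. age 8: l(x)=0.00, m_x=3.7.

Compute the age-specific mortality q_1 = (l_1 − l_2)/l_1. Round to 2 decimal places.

0.24

q_1 = (l_1 − l_2) / l_1 = (0.7 − 0.53) / 0.7
     = 0.17 / 0.7 = 0.242857… → 0.24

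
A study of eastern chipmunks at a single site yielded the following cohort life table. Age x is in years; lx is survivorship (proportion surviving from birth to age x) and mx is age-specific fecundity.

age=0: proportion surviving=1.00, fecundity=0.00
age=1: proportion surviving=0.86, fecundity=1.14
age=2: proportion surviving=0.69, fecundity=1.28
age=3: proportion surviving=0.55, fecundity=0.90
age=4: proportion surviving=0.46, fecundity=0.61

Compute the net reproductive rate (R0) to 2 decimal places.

lx·mx by age: 0, 0.9804, 0.8832, 0.495, 0.2806
R0 = Σ lx·mx = 2.6392 → 2.64

2.64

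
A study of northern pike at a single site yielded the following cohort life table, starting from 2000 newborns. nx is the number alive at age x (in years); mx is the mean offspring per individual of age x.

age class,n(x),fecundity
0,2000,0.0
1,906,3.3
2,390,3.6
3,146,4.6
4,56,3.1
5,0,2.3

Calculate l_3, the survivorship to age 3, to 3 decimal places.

l_3 = n_3/n_0 = 146/2000 = 0.073 → 0.073

0.073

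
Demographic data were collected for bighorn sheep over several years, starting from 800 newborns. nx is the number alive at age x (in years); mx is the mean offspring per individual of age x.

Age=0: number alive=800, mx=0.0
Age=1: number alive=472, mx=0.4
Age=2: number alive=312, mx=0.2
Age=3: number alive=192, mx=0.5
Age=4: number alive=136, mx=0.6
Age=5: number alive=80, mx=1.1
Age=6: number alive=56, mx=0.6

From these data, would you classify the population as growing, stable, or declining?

lx = nx/n0 = nx/800: 1, 0.59, 0.39, 0.24, 0.17, 0.1, 0.07
R0 = Σ lx·mx = 0 + 0.236 + 0.078 + 0.12 + 0.102 + 0.11 + 0.042 = 0.688
R0 < 1, so the population is declining.

declining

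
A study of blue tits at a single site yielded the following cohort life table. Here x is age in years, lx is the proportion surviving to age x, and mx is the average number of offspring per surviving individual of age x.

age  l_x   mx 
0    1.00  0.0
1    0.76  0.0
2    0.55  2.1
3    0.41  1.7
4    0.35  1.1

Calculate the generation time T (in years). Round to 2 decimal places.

lx·mx: 0, 0, 1.155, 0.697, 0.385 → R0 = 2.237
x·lx·mx: 0, 0, 2.31, 2.091, 1.54 → Σ = 5.941
T = 5.941 / 2.237 = 2.655789… → 2.66

2.66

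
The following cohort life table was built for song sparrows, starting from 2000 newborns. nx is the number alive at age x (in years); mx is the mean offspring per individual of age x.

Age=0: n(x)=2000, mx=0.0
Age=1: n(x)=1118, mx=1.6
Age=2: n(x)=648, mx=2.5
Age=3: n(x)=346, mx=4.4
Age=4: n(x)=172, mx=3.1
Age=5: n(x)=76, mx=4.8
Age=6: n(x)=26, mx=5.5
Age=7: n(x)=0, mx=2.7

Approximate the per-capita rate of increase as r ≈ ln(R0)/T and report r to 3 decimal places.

lx = nx/n0 = nx/2000: 1, 0.559, 0.324, 0.173, 0.086, 0.038, 0.013, 0
R0 = Σ lx·mx = 0 + 0.8944 + 0.81 + 0.7612 + 0.2666 + 0.1824 + 0.0715 + 0 = 2.9861
Σ x·lx·mx = 7.2054; T = 7.2054/2.9861 = 2.41298…
r ≈ ln(R0)/T = ln(2.9861)/2.41298… = 0.45337… → 0.453

0.453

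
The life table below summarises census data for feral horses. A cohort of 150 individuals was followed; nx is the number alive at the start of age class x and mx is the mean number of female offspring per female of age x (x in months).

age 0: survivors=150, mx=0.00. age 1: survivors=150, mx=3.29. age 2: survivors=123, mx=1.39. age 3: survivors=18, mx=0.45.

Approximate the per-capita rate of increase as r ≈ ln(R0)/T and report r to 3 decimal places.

1.174

lx = nx/n0 = nx/150: 1, 1, 0.82, 0.12
R0 = Σ lx·mx = 0 + 3.29 + 1.1398 + 0.054 = 4.4838
Σ x·lx·mx = 5.7316; T = 5.7316/4.4838 = 1.27829…
r ≈ ln(R0)/T = ln(4.4838)/1.27829… = 1.17381… → 1.174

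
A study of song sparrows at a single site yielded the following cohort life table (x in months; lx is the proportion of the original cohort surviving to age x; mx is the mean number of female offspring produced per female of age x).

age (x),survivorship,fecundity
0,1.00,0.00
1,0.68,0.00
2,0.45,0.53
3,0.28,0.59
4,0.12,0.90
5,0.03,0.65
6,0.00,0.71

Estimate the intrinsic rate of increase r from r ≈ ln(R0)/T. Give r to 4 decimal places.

-0.2237

R0 = Σ lx·mx = 0 + 0 + 0.2385 + 0.1652 + 0.108 + 0.0195 + 0 = 0.5312
Σ x·lx·mx = 1.5021; T = 1.5021/0.5312 = 2.82775…
r ≈ ln(R0)/T = ln(0.5312)/2.82775… = -0.223717… → -0.2237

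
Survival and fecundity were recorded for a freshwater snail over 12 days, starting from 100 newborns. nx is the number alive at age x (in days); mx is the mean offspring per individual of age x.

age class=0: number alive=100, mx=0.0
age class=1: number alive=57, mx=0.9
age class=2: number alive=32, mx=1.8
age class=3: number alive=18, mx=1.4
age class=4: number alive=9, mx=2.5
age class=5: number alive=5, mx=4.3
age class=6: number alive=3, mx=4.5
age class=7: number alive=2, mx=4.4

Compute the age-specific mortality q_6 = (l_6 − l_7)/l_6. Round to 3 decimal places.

0.333

lx = nx/n0 = nx/100: 1, 0.57, 0.32, 0.18, 0.09, 0.05, 0.03, 0.02
q_6 = (l_6 − l_7) / l_6 = (0.03 − 0.02) / 0.03
     = 0.01 / 0.03 = 0.333333… → 0.333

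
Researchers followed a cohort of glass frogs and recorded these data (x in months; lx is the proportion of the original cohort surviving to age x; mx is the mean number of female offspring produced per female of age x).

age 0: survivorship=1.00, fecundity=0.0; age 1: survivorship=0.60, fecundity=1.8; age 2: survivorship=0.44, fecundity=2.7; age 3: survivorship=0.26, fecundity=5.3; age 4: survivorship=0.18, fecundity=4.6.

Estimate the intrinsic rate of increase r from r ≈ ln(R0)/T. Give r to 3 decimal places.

0.615

R0 = Σ lx·mx = 0 + 1.08 + 1.188 + 1.378 + 0.828 = 4.474
Σ x·lx·mx = 10.902; T = 10.902/4.474 = 2.43675…
r ≈ ln(R0)/T = ln(4.474)/2.43675… = 0.61487… → 0.615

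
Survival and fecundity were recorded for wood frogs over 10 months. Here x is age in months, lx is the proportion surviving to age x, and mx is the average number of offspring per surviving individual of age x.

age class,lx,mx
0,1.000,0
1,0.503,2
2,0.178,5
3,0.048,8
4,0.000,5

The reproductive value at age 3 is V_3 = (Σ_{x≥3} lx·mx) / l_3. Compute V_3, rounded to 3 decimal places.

lx·mx for x ≥ 3: 0.384, 0 → sum = 0.384
V_3 = 0.384 / l_3 = 0.384 / 0.048 = 8 → 8.000

8.000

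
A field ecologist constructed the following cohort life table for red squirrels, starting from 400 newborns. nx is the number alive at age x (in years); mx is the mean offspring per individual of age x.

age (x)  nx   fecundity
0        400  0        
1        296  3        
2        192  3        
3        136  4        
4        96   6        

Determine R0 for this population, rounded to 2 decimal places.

lx = nx/n0 = nx/400: 1, 0.74, 0.48, 0.34, 0.24
lx·mx by age: 0, 2.22, 1.44, 1.36, 1.44
R0 = Σ lx·mx = 6.46 → 6.46

6.46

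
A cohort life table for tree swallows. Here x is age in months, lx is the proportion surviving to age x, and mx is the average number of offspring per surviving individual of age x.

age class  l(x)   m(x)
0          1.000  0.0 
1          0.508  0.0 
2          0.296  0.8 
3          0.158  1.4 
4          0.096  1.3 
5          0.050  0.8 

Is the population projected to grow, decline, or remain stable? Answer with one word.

R0 = Σ lx·mx = 0 + 0 + 0.2368 + 0.2212 + 0.1248 + 0.04 = 0.6228
R0 < 1, so the population is declining.

declining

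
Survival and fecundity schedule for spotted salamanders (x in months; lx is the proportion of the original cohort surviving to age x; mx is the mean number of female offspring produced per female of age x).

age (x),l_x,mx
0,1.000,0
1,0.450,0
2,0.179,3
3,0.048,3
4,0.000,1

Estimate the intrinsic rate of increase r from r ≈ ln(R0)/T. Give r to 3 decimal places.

R0 = Σ lx·mx = 0 + 0 + 0.537 + 0.144 + 0 = 0.681
Σ x·lx·mx = 1.506; T = 1.506/0.681 = 2.21145…
r ≈ ln(R0)/T = ln(0.681)/2.21145… = -0.17373… → -0.174

-0.174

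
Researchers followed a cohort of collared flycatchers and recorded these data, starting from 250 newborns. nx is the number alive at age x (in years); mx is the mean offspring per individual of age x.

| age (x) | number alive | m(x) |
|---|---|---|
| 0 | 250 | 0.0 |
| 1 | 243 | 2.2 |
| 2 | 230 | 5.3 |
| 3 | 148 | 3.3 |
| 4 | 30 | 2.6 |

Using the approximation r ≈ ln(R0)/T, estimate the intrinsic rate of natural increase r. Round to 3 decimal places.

1.088

lx = nx/n0 = nx/250: 1, 0.972, 0.92, 0.592, 0.12
R0 = Σ lx·mx = 0 + 2.1384 + 4.876 + 1.9536 + 0.312 = 9.28
Σ x·lx·mx = 18.9992; T = 18.9992/9.28 = 2.04733…
r ≈ ln(R0)/T = ln(9.28)/2.04733… = 1.08818… → 1.088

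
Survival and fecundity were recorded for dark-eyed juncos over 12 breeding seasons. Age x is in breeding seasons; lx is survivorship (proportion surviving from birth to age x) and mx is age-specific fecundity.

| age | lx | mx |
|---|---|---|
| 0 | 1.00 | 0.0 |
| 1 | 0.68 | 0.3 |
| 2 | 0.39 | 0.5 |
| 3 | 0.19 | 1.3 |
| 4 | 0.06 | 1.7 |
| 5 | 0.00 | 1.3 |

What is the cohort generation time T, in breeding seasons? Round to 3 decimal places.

2.330

lx·mx: 0, 0.204, 0.195, 0.247, 0.102, 0 → R0 = 0.748
x·lx·mx: 0, 0.204, 0.39, 0.741, 0.408, 0 → Σ = 1.743
T = 1.743 / 0.748 = 2.330214… → 2.330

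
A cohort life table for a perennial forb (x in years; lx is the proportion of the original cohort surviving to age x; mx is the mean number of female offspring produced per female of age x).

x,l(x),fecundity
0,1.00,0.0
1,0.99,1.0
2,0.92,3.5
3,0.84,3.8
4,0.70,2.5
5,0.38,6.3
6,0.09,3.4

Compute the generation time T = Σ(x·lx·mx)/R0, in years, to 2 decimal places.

lx·mx: 0, 0.99, 3.22, 3.192, 1.75, 2.394, 0.306 → R0 = 11.852
x·lx·mx: 0, 0.99, 6.44, 9.576, 7, 11.97, 1.836 → Σ = 37.812
T = 37.812 / 11.852 = 3.190348… → 3.19

3.19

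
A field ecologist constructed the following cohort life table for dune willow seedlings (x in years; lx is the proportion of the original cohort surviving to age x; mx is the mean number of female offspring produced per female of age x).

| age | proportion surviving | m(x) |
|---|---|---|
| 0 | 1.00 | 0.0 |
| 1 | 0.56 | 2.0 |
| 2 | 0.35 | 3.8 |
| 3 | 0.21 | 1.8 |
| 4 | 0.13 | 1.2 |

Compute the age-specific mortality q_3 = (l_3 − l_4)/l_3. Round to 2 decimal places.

0.38

q_3 = (l_3 − l_4) / l_3 = (0.21 − 0.13) / 0.21
     = 0.08 / 0.21 = 0.380952… → 0.38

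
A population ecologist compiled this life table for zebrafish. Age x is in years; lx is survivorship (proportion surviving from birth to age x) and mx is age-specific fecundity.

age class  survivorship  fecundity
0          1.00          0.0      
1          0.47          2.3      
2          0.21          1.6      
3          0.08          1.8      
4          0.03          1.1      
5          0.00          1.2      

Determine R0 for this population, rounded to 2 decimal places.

lx·mx by age: 0, 1.081, 0.336, 0.144, 0.033, 0
R0 = Σ lx·mx = 1.594 → 1.59

1.59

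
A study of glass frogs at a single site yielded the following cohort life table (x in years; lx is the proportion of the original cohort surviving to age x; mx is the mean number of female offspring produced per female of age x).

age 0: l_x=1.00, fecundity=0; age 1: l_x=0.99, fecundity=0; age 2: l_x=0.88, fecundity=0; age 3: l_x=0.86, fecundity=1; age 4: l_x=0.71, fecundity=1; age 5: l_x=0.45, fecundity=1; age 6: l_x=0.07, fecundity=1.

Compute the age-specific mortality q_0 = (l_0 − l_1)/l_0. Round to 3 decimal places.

q_0 = (l_0 − l_1) / l_0 = (1 − 0.99) / 1
     = 0.01 / 1 = 0.01 → 0.010

0.010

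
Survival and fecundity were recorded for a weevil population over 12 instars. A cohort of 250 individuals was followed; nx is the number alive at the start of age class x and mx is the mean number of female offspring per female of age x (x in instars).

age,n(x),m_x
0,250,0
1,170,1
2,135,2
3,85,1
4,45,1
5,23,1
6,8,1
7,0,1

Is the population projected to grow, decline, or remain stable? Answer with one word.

lx = nx/n0 = nx/250: 1, 0.68, 0.54, 0.34, 0.18, 0.092, 0.032, 0
R0 = Σ lx·mx = 0 + 0.68 + 1.08 + 0.34 + 0.18 + 0.092 + 0.032 + 0 = 2.404
R0 > 1, so the population is growing.

growing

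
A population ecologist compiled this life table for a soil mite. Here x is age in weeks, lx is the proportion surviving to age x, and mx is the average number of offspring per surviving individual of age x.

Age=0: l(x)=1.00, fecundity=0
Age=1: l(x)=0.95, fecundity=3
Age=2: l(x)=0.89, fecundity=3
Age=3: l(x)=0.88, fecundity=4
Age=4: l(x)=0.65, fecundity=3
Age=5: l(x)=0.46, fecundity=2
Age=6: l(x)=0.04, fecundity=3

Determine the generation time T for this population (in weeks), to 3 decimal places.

2.649

lx·mx: 0, 2.85, 2.67, 3.52, 1.95, 0.92, 0.12 → R0 = 12.03
x·lx·mx: 0, 2.85, 5.34, 10.56, 7.8, 4.6, 0.72 → Σ = 31.87
T = 31.87 / 12.03 = 2.64921… → 2.649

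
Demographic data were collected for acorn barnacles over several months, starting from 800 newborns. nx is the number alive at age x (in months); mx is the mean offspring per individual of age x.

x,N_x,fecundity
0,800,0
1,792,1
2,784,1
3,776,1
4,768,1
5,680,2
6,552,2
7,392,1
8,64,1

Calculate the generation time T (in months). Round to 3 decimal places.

lx = nx/n0 = nx/800: 1, 0.99, 0.98, 0.97, 0.96, 0.85, 0.69, 0.49, 0.08
lx·mx: 0, 0.99, 0.98, 0.97, 0.96, 1.7, 1.38, 0.49, 0.08 → R0 = 7.55
x·lx·mx: 0, 0.99, 1.96, 2.91, 3.84, 8.5, 8.28, 3.43, 0.64 → Σ = 30.55
T = 30.55 / 7.55 = 4.046358… → 4.046

4.046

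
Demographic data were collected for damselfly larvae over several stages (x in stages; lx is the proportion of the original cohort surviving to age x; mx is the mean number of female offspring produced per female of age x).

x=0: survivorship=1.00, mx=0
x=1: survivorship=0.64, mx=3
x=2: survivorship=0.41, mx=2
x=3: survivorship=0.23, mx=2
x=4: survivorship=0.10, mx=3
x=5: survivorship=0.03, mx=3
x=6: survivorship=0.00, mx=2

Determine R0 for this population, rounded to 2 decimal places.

lx·mx by age: 0, 1.92, 0.82, 0.46, 0.3, 0.09, 0
R0 = Σ lx·mx = 3.59 → 3.59

3.59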